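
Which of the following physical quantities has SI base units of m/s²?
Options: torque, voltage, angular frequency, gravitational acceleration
Checking the SI base units of each option:
  torque (τ = Fr): kg·m²/s²  ✗
  voltage (V = IR): kg·m²/(s³·A)  ✗
  angular frequency (ω = 2πf): 1/s  ✗
  gravitational acceleration (g = GM/r²): m/s²  ✓ matches

Only gravitational acceleration has units m/s².

Answer: gravitational acceleration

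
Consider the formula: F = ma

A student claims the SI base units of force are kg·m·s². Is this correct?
Units of each symbol in F = ma:
  m (mass): kg
  a (acceleration): m/s²

Multiplying the contributions: [kg] · [m/s²]
Adding exponents of each base unit: kg: 1, m: 1, s: -2
SI base units of force: kg·m/s²

The claimed units kg·m·s² (exponents kg: 1, m: 1, s: 2) do not match the derived units kg·m/s² (exponents kg: 1, m: 1, s: -2), so the claim is incorrect.

Answer: No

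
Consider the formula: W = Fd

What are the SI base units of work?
Units of each symbol in W = Fd:
  F (force): kg·m/s²
  d (displacement): m

Multiplying the contributions: [kg·m/s²] · [m]
Adding exponents of each base unit: kg: 1, m: 2, s: -2
SI base units of work: kg·m²/s²

Answer: kg·m²/s²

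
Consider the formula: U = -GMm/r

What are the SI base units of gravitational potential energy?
Units of each symbol in U = -GMm/r:
  G (gravitational constant): m³/(kg·s²)
  M (mass): kg
  m (mass): kg
  r (distance): m  → in the denominator, contributes 1/m
  The minus sign does not affect the units.

Multiplying the contributions: [m³/(kg·s²)] · [kg] · [kg] · [1/m]
Adding exponents of each base unit: kg: 1, m: 2, s: -2
SI base units of gravitational potential energy: kg·m²/s²

Answer: kg·m²/s²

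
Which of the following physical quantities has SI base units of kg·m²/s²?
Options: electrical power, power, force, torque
Checking the SI base units of each option:
  electrical power (P = IV): kg·m²/s³  ✗
  power (P = W/t): kg·m²/s³  ✗
  force (F = ma): kg·m/s²  ✗
  torque (τ = Fr): kg·m²/s²  ✓ matches

Only torque has units kg·m²/s².

Answer: torque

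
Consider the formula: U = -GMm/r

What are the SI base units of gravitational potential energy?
Units of each symbol in U = -GMm/r:
  G (gravitational constant): m³/(kg·s²)
  M (mass): kg
  m (mass): kg
  r (distance): m  → in the denominator, contributes 1/m
  The minus sign does not affect the units.

Multiplying the contributions: [m³/(kg·s²)] · [kg] · [kg] · [1/m]
Adding exponents of each base unit: kg: 1, m: 2, s: -2
SI base units of gravitational potential energy: kg·m²/s²

Answer: kg·m²/s²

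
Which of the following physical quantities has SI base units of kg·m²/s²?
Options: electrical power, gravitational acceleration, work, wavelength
Checking the SI base units of each option:
  electrical power (P = IV): kg·m²/s³  ✗
  gravitational acceleration (g = GM/r²): m/s²  ✗
  work (W = Fd): kg·m²/s²  ✓ matches
  wavelength (λ = v/f): m  ✗

Only work has units kg·m²/s².

Answer: work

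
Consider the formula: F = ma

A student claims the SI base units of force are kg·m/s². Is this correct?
Units of each symbol in F = ma:
  m (mass): kg
  a (acceleration): m/s²

Multiplying the contributions: [kg] · [m/s²]
Adding exponents of each base unit: kg: 1, m: 1, s: -2
SI base units of force: kg·m/s²

The claimed units kg·m/s² match the derived units, so the claim is correct.

Answer: Yes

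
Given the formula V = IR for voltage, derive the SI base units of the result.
Units of each symbol in V = IR:
  I (current): A
  R (resistance, in ohms): kg·m²/(s³·A²)

Multiplying the contributions: [A] · [kg·m²/(s³·A²)]
Adding exponents of each base unit: kg: 1, m: 2, s: -3, A: -1
SI base units of voltage: kg·m²/(s³·A)

Answer: kg·m²/(s³·A)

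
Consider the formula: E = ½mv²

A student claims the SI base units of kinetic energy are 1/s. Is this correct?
Units of each symbol in E = ½mv²:
  m (mass): kg
  v (speed): m/s  → to the power 2, contributes m²/s²
  The factor ½ is dimensionless.

Multiplying the contributions: [kg] · [m²/s²]
Adding exponents of each base unit: kg: 1, m: 2, s: -2
SI base units of kinetic energy: kg·m²/s²

The claimed units 1/s (exponents s: -1) do not match the derived units kg·m²/s² (exponents kg: 1, m: 2, s: -2), so the claim is incorrect.

Answer: No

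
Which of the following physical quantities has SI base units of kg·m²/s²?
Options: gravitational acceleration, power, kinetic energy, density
Checking the SI base units of each option:
  gravitational acceleration (g = GM/r²): m/s²  ✗
  power (P = W/t): kg·m²/s³  ✗
  kinetic energy (E = ½mv²): kg·m²/s²  ✓ matches
  density (ρ = m/V): kg/m³  ✗

Only kinetic energy has units kg·m²/s².

Answer: kinetic energy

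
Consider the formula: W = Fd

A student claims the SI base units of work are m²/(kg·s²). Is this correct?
Units of each symbol in W = Fd:
  F (force): kg·m/s²
  d (displacement): m

Multiplying the contributions: [kg·m/s²] · [m]
Adding exponents of each base unit: kg: 1, m: 2, s: -2
SI base units of work: kg·m²/s²

The claimed units m²/(kg·s²) (exponents kg: -1, m: 2, s: -2) do not match the derived units kg·m²/s² (exponents kg: 1, m: 2, s: -2), so the claim is incorrect.

Answer: No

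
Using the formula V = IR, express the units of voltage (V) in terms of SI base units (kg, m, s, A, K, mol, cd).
Units of each symbol in V = IR:
  I (current): A
  R (resistance, in ohms): kg·m²/(s³·A²)

Multiplying the contributions: [A] · [kg·m²/(s³·A²)]
Adding exponents of each base unit: kg: 1, m: 2, s: -3, A: -1
SI base units of voltage: kg·m²/(s³·A)

Answer: kg·m²/(s³·A)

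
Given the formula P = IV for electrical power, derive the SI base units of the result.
Units of each symbol in P = IV:
  I (current): A
  V (voltage, in volts): kg·m²/(s³·A)

Multiplying the contributions: [A] · [kg·m²/(s³·A)]
Adding exponents of each base unit: kg: 1, m: 2, s: -3
SI base units of electrical power: kg·m²/s³

Answer: kg·m²/s³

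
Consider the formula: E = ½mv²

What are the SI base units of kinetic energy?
Units of each symbol in E = ½mv²:
  m (mass): kg
  v (speed): m/s  → to the power 2, contributes m²/s²
  The factor ½ is dimensionless.

Multiplying the contributions: [kg] · [m²/s²]
Adding exponents of each base unit: kg: 1, m: 2, s: -2
SI base units of kinetic energy: kg·m²/s²

Answer: kg·m²/s²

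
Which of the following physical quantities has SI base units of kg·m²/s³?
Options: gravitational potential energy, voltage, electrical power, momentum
Checking the SI base units of each option:
  gravitational potential energy (U = -GMm/r): kg·m²/s²  ✗
  voltage (V = IR): kg·m²/(s³·A)  ✗
  electrical power (P = IV): kg·m²/s³  ✓ matches
  momentum (p = mv): kg·m/s  ✗

Only electrical power has units kg·m²/s³.

Answer: electrical power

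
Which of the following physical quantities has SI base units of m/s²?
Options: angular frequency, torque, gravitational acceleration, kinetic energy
Checking the SI base units of each option:
  angular frequency (ω = 2πf): 1/s  ✗
  torque (τ = Fr): kg·m²/s²  ✗
  gravitational acceleration (g = GM/r²): m/s²  ✓ matches
  kinetic energy (E = ½mv²): kg·m²/s²  ✗

Only gravitational acceleration has units m/s².

Answer: gravitational acceleration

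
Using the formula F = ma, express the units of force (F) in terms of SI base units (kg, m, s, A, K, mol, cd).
Units of each symbol in F = ma:
  m (mass): kg
  a (acceleration): m/s²

Multiplying the contributions: [kg] · [m/s²]
Adding exponents of each base unit: kg: 1, m: 1, s: -2
SI base units of force: kg·m/s²

Answer: kg·m/s²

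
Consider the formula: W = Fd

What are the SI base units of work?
Units of each symbol in W = Fd:
  F (force): kg·m/s²
  d (displacement): m

Multiplying the contributions: [kg·m/s²] · [m]
Adding exponents of each base unit: kg: 1, m: 2, s: -2
SI base units of work: kg·m²/s²

Answer: kg·m²/s²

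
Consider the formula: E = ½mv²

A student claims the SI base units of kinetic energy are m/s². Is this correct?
Units of each symbol in E = ½mv²:
  m (mass): kg
  v (speed): m/s  → to the power 2, contributes m²/s²
  The factor ½ is dimensionless.

Multiplying the contributions: [kg] · [m²/s²]
Adding exponents of each base unit: kg: 1, m: 2, s: -2
SI base units of kinetic energy: kg·m²/s²

The claimed units m/s² (exponents m: 1, s: -2) do not match the derived units kg·m²/s² (exponents kg: 1, m: 2, s: -2), so the claim is incorrect.

Answer: No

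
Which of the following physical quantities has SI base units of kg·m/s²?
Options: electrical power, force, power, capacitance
Checking the SI base units of each option:
  electrical power (P = IV): kg·m²/s³  ✗
  force (F = ma): kg·m/s²  ✓ matches
  power (P = W/t): kg·m²/s³  ✗
  capacitance (C = Q/V): s⁴·A²/(kg·m²)  ✗

Only force has units kg·m/s².

Answer: force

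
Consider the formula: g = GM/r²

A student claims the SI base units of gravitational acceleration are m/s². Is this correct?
Units of each symbol in g = GM/r²:
  G (gravitational constant): m³/(kg·s²)
  M (mass): kg
  r (distance): m  → to the power 2 in the denominator, contributes 1/m²

Multiplying the contributions: [m³/(kg·s²)] · [kg] · [1/m²]
Adding exponents of each base unit: m: 1, s: -2
SI base units of gravitational acceleration: m/s²

The claimed units m/s² match the derived units, so the claim is correct.

Answer: Yes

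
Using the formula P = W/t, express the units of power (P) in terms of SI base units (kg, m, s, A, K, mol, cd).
Units of each symbol in P = W/t:
  W (work): kg·m²/s²
  t (time): s  → in the denominator, contributes 1/s

Multiplying the contributions: [kg·m²/s²] · [1/s]
Adding exponents of each base unit: kg: 1, m: 2, s: -3
SI base units of power: kg·m²/s³

Answer: kg·m²/s³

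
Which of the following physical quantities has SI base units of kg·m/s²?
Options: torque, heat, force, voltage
Checking the SI base units of each option:
  torque (τ = Fr): kg·m²/s²  ✗
  heat (Q = mcΔT): kg·m²/s²  ✗
  force (F = ma): kg·m/s²  ✓ matches
  voltage (V = IR): kg·m²/(s³·A)  ✗

Only force has units kg·m/s².

Answer: force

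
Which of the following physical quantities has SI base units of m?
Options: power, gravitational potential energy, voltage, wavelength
Checking the SI base units of each option:
  power (P = W/t): kg·m²/s³  ✗
  gravitational potential energy (U = -GMm/r): kg·m²/s²  ✗
  voltage (V = IR): kg·m²/(s³·A)  ✗
  wavelength (λ = v/f): m  ✓ matches

Only wavelength has units m.

Answer: wavelength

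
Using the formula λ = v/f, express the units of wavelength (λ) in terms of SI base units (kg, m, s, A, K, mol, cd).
Units of each symbol in λ = v/f:
  v (wave speed): m/s
  f (frequency): 1/s  → in the denominator, contributes s

Multiplying the contributions: [m/s] · [s]
Adding exponents of each base unit: m: 1
SI base units of wavelength: m

Answer: m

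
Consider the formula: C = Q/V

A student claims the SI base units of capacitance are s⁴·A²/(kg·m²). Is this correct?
Units of each symbol in C = Q/V:
  Q (charge, in coulombs): s·A
  V (voltage, in volts): kg·m²/(s³·A)  → in the denominator, contributes s³·A/(kg·m²)

Multiplying the contributions: [s·A] · [s³·A/(kg·m²)]
Adding exponents of each base unit: kg: -1, m: -2, s: 4, A: 2
SI base units of capacitance: s⁴·A²/(kg·m²)

The claimed units s⁴·A²/(kg·m²) match the derived units, so the claim is correct.

Answer: Yes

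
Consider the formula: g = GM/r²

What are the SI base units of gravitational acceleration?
Units of each symbol in g = GM/r²:
  G (gravitational constant): m³/(kg·s²)
  M (mass): kg
  r (distance): m  → to the power 2 in the denominator, contributes 1/m²

Multiplying the contributions: [m³/(kg·s²)] · [kg] · [1/m²]
Adding exponents of each base unit: m: 1, s: -2
SI base units of gravitational acceleration: m/s²

Answer: m/s²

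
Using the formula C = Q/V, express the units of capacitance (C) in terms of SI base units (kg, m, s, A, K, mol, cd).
Units of each symbol in C = Q/V:
  Q (charge, in coulombs): s·A
  V (voltage, in volts): kg·m²/(s³·A)  → in the denominator, contributes s³·A/(kg·m²)

Multiplying the contributions: [s·A] · [s³·A/(kg·m²)]
Adding exponents of each base unit: kg: -1, m: -2, s: 4, A: 2
SI base units of capacitance: s⁴·A²/(kg·m²)

Answer: s⁴·A²/(kg·m²)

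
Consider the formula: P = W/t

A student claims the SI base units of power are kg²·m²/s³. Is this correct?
Units of each symbol in P = W/t:
  W (work): kg·m²/s²
  t (time): s  → in the denominator, contributes 1/s

Multiplying the contributions: [kg·m²/s²] · [1/s]
Adding exponents of each base unit: kg: 1, m: 2, s: -3
SI base units of power: kg·m²/s³

The claimed units kg²·m²/s³ (exponents kg: 2, m: 2, s: -3) do not match the derived units kg·m²/s³ (exponents kg: 1, m: 2, s: -3), so the claim is incorrect.

Answer: No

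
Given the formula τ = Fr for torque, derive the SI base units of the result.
Units of each symbol in τ = Fr:
  F (force): kg·m/s²
  r (lever arm): m

Multiplying the contributions: [kg·m/s²] · [m]
Adding exponents of each base unit: kg: 1, m: 2, s: -2
SI base units of torque: kg·m²/s²

Answer: kg·m²/s²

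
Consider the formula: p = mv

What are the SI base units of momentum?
Units of each symbol in p = mv:
  m (mass): kg
  v (velocity): m/s

Multiplying the contributions: [kg] · [m/s]
Adding exponents of each base unit: kg: 1, m: 1, s: -1
SI base units of momentum: kg·m/s

Answer: kg·m/s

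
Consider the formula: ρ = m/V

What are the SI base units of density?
Units of each symbol in ρ = m/V:
  m (mass): kg
  V (volume): m³  → in the denominator, contributes 1/m³

Multiplying the contributions: [kg] · [1/m³]
Adding exponents of each base unit: kg: 1, m: -3
SI base units of density: kg/m³

Answer: kg/m³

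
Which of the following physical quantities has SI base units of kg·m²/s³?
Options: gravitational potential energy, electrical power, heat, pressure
Checking the SI base units of each option:
  gravitational potential energy (U = -GMm/r): kg·m²/s²  ✗
  electrical power (P = IV): kg·m²/s³  ✓ matches
  heat (Q = mcΔT): kg·m²/s²  ✗
  pressure (P = F/A): kg/(m·s²)  ✗

Only electrical power has units kg·m²/s³.

Answer: electrical power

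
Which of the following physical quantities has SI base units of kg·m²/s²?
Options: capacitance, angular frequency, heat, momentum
Checking the SI base units of each option:
  capacitance (C = Q/V): s⁴·A²/(kg·m²)  ✗
  angular frequency (ω = 2πf): 1/s  ✗
  heat (Q = mcΔT): kg·m²/s²  ✓ matches
  momentum (p = mv): kg·m/s  ✗

Only heat has units kg·m²/s².

Answer: heat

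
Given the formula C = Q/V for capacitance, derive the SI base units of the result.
Units of each symbol in C = Q/V:
  Q (charge, in coulombs): s·A
  V (voltage, in volts): kg·m²/(s³·A)  → in the denominator, contributes s³·A/(kg·m²)

Multiplying the contributions: [s·A] · [s³·A/(kg·m²)]
Adding exponents of each base unit: kg: -1, m: -2, s: 4, A: 2
SI base units of capacitance: s⁴·A²/(kg·m²)

Answer: s⁴·A²/(kg·m²)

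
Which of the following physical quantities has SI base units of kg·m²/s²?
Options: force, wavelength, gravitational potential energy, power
Checking the SI base units of each option:
  force (F = ma): kg·m/s²  ✗
  wavelength (λ = v/f): m  ✗
  gravitational potential energy (U = -GMm/r): kg·m²/s²  ✓ matches
  power (P = W/t): kg·m²/s³  ✗

Only gravitational potential energy has units kg·m²/s².

Answer: gravitational potential energy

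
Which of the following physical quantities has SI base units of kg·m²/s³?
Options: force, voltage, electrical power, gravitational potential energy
Checking the SI base units of each option:
  force (F = ma): kg·m/s²  ✗
  voltage (V = IR): kg·m²/(s³·A)  ✗
  electrical power (P = IV): kg·m²/s³  ✓ matches
  gravitational potential energy (U = -GMm/r): kg·m²/s²  ✗

Only electrical power has units kg·m²/s³.

Answer: electrical power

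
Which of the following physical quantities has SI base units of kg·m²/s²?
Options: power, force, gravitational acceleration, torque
Checking the SI base units of each option:
  power (P = W/t): kg·m²/s³  ✗
  force (F = ma): kg·m/s²  ✗
  gravitational acceleration (g = GM/r²): m/s²  ✗
  torque (τ = Fr): kg·m²/s²  ✓ matches

Only torque has units kg·m²/s².

Answer: torque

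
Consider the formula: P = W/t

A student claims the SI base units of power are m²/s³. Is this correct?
Units of each symbol in P = W/t:
  W (work): kg·m²/s²
  t (time): s  → in the denominator, contributes 1/s

Multiplying the contributions: [kg·m²/s²] · [1/s]
Adding exponents of each base unit: kg: 1, m: 2, s: -3
SI base units of power: kg·m²/s³

The claimed units m²/s³ (exponents m: 2, s: -3) do not match the derived units kg·m²/s³ (exponents kg: 1, m: 2, s: -3), so the claim is incorrect.

Answer: No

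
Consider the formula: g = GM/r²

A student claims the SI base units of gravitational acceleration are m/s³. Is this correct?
Units of each symbol in g = GM/r²:
  G (gravitational constant): m³/(kg·s²)
  M (mass): kg
  r (distance): m  → to the power 2 in the denominator, contributes 1/m²

Multiplying the contributions: [m³/(kg·s²)] · [kg] · [1/m²]
Adding exponents of each base unit: m: 1, s: -2
SI base units of gravitational acceleration: m/s²

The claimed units m/s³ (exponents m: 1, s: -3) do not match the derived units m/s² (exponents m: 1, s: -2), so the claim is incorrect.

Answer: No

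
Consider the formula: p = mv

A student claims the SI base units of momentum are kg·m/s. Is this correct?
Units of each symbol in p = mv:
  m (mass): kg
  v (velocity): m/s

Multiplying the contributions: [kg] · [m/s]
Adding exponents of each base unit: kg: 1, m: 1, s: -1
SI base units of momentum: kg·m/s

The claimed units kg·m/s match the derived units, so the claim is correct.

Answer: Yes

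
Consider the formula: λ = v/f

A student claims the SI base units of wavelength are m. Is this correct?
Units of each symbol in λ = v/f:
  v (wave speed): m/s
  f (frequency): 1/s  → in the denominator, contributes s

Multiplying the contributions: [m/s] · [s]
Adding exponents of each base unit: m: 1
SI base units of wavelength: m

The claimed units m match the derived units, so the claim is correct.

Answer: Yes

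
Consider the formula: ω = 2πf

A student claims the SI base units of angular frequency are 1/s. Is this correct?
Units of each symbol in ω = 2πf:
  f (frequency): 1/s
  The factor 2π is dimensionless.

Multiplying the contributions: [1/s]
Adding exponents of each base unit: s: -1
SI base units of angular frequency: 1/s

The claimed units 1/s match the derived units, so the claim is correct.

Answer: Yes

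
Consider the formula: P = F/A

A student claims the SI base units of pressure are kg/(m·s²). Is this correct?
Units of each symbol in P = F/A:
  F (force): kg·m/s²
  A (area): m²  → in the denominator, contributes 1/m²

Multiplying the contributions: [kg·m/s²] · [1/m²]
Adding exponents of each base unit: kg: 1, m: -1, s: -2
SI base units of pressure: kg/(m·s²)

The claimed units kg/(m·s²) match the derived units, so the claim is correct.

Answer: Yes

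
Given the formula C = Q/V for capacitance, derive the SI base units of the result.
Units of each symbol in C = Q/V:
  Q (charge, in coulombs): s·A
  V (voltage, in volts): kg·m²/(s³·A)  → in the denominator, contributes s³·A/(kg·m²)

Multiplying the contributions: [s·A] · [s³·A/(kg·m²)]
Adding exponents of each base unit: kg: -1, m: -2, s: 4, A: 2
SI base units of capacitance: s⁴·A²/(kg·m²)

Answer: s⁴·A²/(kg·m²)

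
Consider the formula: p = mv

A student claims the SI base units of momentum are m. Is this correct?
Units of each symbol in p = mv:
  m (mass): kg
  v (velocity): m/s

Multiplying the contributions: [kg] · [m/s]
Adding exponents of each base unit: kg: 1, m: 1, s: -1
SI base units of momentum: kg·m/s

The claimed units m (exponents m: 1) do not match the derived units kg·m/s (exponents kg: 1, m: 1, s: -1), so the claim is incorrect.

Answer: No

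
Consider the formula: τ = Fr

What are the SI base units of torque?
Units of each symbol in τ = Fr:
  F (force): kg·m/s²
  r (lever arm): m

Multiplying the contributions: [kg·m/s²] · [m]
Adding exponents of each base unit: kg: 1, m: 2, s: -2
SI base units of torque: kg·m²/s²

Answer: kg·m²/s²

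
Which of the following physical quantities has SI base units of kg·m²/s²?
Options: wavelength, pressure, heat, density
Checking the SI base units of each option:
  wavelength (λ = v/f): m  ✗
  pressure (P = F/A): kg/(m·s²)  ✗
  heat (Q = mcΔT): kg·m²/s²  ✓ matches
  density (ρ = m/V): kg/m³  ✗

Only heat has units kg·m²/s².

Answer: heat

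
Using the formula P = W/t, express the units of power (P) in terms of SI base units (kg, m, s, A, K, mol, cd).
Units of each symbol in P = W/t:
  W (work): kg·m²/s²
  t (time): s  → in the denominator, contributes 1/s

Multiplying the contributions: [kg·m²/s²] · [1/s]
Adding exponents of each base unit: kg: 1, m: 2, s: -3
SI base units of power: kg·m²/s³

Answer: kg·m²/s³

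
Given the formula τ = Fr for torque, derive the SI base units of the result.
Units of each symbol in τ = Fr:
  F (force): kg·m/s²
  r (lever arm): m

Multiplying the contributions: [kg·m/s²] · [m]
Adding exponents of each base unit: kg: 1, m: 2, s: -2
SI base units of torque: kg·m²/s²

Answer: kg·m²/s²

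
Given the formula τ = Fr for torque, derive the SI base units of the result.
Units of each symbol in τ = Fr:
  F (force): kg·m/s²
  r (lever arm): m

Multiplying the contributions: [kg·m/s²] · [m]
Adding exponents of each base unit: kg: 1, m: 2, s: -2
SI base units of torque: kg·m²/s²

Answer: kg·m²/s²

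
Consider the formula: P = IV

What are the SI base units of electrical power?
Units of each symbol in P = IV:
  I (current): A
  V (voltage, in volts): kg·m²/(s³·A)

Multiplying the contributions: [A] · [kg·m²/(s³·A)]
Adding exponents of each base unit: kg: 1, m: 2, s: -3
SI base units of electrical power: kg·m²/s³

Answer: kg·m²/s³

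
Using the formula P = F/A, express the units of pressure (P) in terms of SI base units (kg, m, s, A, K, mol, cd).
Units of each symbol in P = F/A:
  F (force): kg·m/s²
  A (area): m²  → in the denominator, contributes 1/m²

Multiplying the contributions: [kg·m/s²] · [1/m²]
Adding exponents of each base unit: kg: 1, m: -1, s: -2
SI base units of pressure: kg/(m·s²)

Answer: kg/(m·s²)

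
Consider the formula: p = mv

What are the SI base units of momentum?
Units of each symbol in p = mv:
  m (mass): kg
  v (velocity): m/s

Multiplying the contributions: [kg] · [m/s]
Adding exponents of each base unit: kg: 1, m: 1, s: -1
SI base units of momentum: kg·m/s

Answer: kg·m/s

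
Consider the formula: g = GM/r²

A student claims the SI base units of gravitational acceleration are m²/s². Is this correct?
Units of each symbol in g = GM/r²:
  G (gravitational constant): m³/(kg·s²)
  M (mass): kg
  r (distance): m  → to the power 2 in the denominator, contributes 1/m²

Multiplying the contributions: [m³/(kg·s²)] · [kg] · [1/m²]
Adding exponents of each base unit: m: 1, s: -2
SI base units of gravitational acceleration: m/s²

The claimed units m²/s² (exponents m: 2, s: -2) do not match the derived units m/s² (exponents m: 1, s: -2), so the claim is incorrect.

Answer: No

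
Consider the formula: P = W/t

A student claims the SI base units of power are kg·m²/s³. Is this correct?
Units of each symbol in P = W/t:
  W (work): kg·m²/s²
  t (time): s  → in the denominator, contributes 1/s

Multiplying the contributions: [kg·m²/s²] · [1/s]
Adding exponents of each base unit: kg: 1, m: 2, s: -3
SI base units of power: kg·m²/s³

The claimed units kg·m²/s³ match the derived units, so the claim is correct.

Answer: Yes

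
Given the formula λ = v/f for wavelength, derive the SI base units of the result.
Units of each symbol in λ = v/f:
  v (wave speed): m/s
  f (frequency): 1/s  → in the denominator, contributes s

Multiplying the contributions: [m/s] · [s]
Adding exponents of each base unit: m: 1
SI base units of wavelength: m

Answer: m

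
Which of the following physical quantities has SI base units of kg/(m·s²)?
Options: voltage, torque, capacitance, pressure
Checking the SI base units of each option:
  voltage (V = IR): kg·m²/(s³·A)  ✗
  torque (τ = Fr): kg·m²/s²  ✗
  capacitance (C = Q/V): s⁴·A²/(kg·m²)  ✗
  pressure (P = F/A): kg/(m·s²)  ✓ matches

Only pressure has units kg/(m·s²).

Answer: pressure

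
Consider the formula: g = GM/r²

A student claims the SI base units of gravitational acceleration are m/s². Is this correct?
Units of each symbol in g = GM/r²:
  G (gravitational constant): m³/(kg·s²)
  M (mass): kg
  r (distance): m  → to the power 2 in the denominator, contributes 1/m²

Multiplying the contributions: [m³/(kg·s²)] · [kg] · [1/m²]
Adding exponents of each base unit: m: 1, s: -2
SI base units of gravitational acceleration: m/s²

The claimed units m/s² match the derived units, so the claim is correct.

Answer: Yes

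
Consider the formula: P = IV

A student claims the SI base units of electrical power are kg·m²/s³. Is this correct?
Units of each symbol in P = IV:
  I (current): A
  V (voltage, in volts): kg·m²/(s³·A)

Multiplying the contributions: [A] · [kg·m²/(s³·A)]
Adding exponents of each base unit: kg: 1, m: 2, s: -3
SI base units of electrical power: kg·m²/s³

The claimed units kg·m²/s³ match the derived units, so the claim is correct.

Answer: Yes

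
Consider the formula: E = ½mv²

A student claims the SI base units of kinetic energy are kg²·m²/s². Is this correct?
Units of each symbol in E = ½mv²:
  m (mass): kg
  v (speed): m/s  → to the power 2, contributes m²/s²
  The factor ½ is dimensionless.

Multiplying the contributions: [kg] · [m²/s²]
Adding exponents of each base unit: kg: 1, m: 2, s: -2
SI base units of kinetic energy: kg·m²/s²

The claimed units kg²·m²/s² (exponents kg: 2, m: 2, s: -2) do not match the derived units kg·m²/s² (exponents kg: 1, m: 2, s: -2), so the claim is incorrect.

Answer: No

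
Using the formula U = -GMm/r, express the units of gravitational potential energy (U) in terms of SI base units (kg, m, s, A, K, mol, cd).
Units of each symbol in U = -GMm/r:
  G (gravitational constant): m³/(kg·s²)
  M (mass): kg
  m (mass): kg
  r (distance): m  → in the denominator, contributes 1/m
  The minus sign does not affect the units.

Multiplying the contributions: [m³/(kg·s²)] · [kg] · [kg] · [1/m]
Adding exponents of each base unit: kg: 1, m: 2, s: -2
SI base units of gravitational potential energy: kg·m²/s²

Answer: kg·m²/s²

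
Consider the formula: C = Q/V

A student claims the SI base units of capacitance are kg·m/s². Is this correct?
Units of each symbol in C = Q/V:
  Q (charge, in coulombs): s·A
  V (voltage, in volts): kg·m²/(s³·A)  → in the denominator, contributes s³·A/(kg·m²)

Multiplying the contributions: [s·A] · [s³·A/(kg·m²)]
Adding exponents of each base unit: kg: -1, m: -2, s: 4, A: 2
SI base units of capacitance: s⁴·A²/(kg·m²)

The claimed units kg·m/s² (exponents kg: 1, m: 1, s: -2) do not match the derived units s⁴·A²/(kg·m²) (exponents kg: -1, m: -2, s: 4, A: 2), so the claim is incorrect.

Answer: No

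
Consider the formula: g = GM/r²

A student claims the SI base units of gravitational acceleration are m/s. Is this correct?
Units of each symbol in g = GM/r²:
  G (gravitational constant): m³/(kg·s²)
  M (mass): kg
  r (distance): m  → to the power 2 in the denominator, contributes 1/m²

Multiplying the contributions: [m³/(kg·s²)] · [kg] · [1/m²]
Adding exponents of each base unit: m: 1, s: -2
SI base units of gravitational acceleration: m/s²

The claimed units m/s (exponents m: 1, s: -1) do not match the derived units m/s² (exponents m: 1, s: -2), so the claim is incorrect.

Answer: No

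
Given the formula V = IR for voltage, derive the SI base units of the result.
Units of each symbol in V = IR:
  I (current): A
  R (resistance, in ohms): kg·m²/(s³·A²)

Multiplying the contributions: [A] · [kg·m²/(s³·A²)]
Adding exponents of each base unit: kg: 1, m: 2, s: -3, A: -1
SI base units of voltage: kg·m²/(s³·A)

Answer: kg·m²/(s³·A)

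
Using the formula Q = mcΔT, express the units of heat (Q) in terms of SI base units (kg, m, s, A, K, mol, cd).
Units of each symbol in Q = mcΔT:
  m (mass): kg
  c (specific heat capacity, in J/(kg·K)): m²/(s²·K)
  ΔT (temperature change): K

Multiplying the contributions: [kg] · [m²/(s²·K)] · [K]
Adding exponents of each base unit: kg: 1, m: 2, s: -2
SI base units of heat: kg·m²/s²

Answer: kg·m²/s²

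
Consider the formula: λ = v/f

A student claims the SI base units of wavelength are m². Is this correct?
Units of each symbol in λ = v/f:
  v (wave speed): m/s
  f (frequency): 1/s  → in the denominator, contributes s

Multiplying the contributions: [m/s] · [s]
Adding exponents of each base unit: m: 1
SI base units of wavelength: m

The claimed units m² (exponents m: 2) do not match the derived units m (exponents m: 1), so the claim is incorrect.

Answer: No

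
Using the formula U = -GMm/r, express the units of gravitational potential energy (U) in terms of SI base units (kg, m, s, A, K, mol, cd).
Units of each symbol in U = -GMm/r:
  G (gravitational constant): m³/(kg·s²)
  M (mass): kg
  m (mass): kg
  r (distance): m  → in the denominator, contributes 1/m
  The minus sign does not affect the units.

Multiplying the contributions: [m³/(kg·s²)] · [kg] · [kg] · [1/m]
Adding exponents of each base unit: kg: 1, m: 2, s: -2
SI base units of gravitational potential energy: kg·m²/s²

Answer: kg·m²/s²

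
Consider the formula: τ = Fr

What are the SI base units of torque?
Units of each symbol in τ = Fr:
  F (force): kg·m/s²
  r (lever arm): m

Multiplying the contributions: [kg·m/s²] · [m]
Adding exponents of each base unit: kg: 1, m: 2, s: -2
SI base units of torque: kg·m²/s²

Answer: kg·m²/s²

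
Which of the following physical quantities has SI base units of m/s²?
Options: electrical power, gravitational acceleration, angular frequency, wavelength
Checking the SI base units of each option:
  electrical power (P = IV): kg·m²/s³  ✗
  gravitational acceleration (g = GM/r²): m/s²  ✓ matches
  angular frequency (ω = 2πf): 1/s  ✗
  wavelength (λ = v/f): m  ✗

Only gravitational acceleration has units m/s².

Answer: gravitational acceleration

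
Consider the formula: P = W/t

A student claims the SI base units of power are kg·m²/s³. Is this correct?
Units of each symbol in P = W/t:
  W (work): kg·m²/s²
  t (time): s  → in the denominator, contributes 1/s

Multiplying the contributions: [kg·m²/s²] · [1/s]
Adding exponents of each base unit: kg: 1, m: 2, s: -3
SI base units of power: kg·m²/s³

The claimed units kg·m²/s³ match the derived units, so the claim is correct.

Answer: Yes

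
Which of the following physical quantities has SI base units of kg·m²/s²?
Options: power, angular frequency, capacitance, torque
Checking the SI base units of each option:
  power (P = W/t): kg·m²/s³  ✗
  angular frequency (ω = 2πf): 1/s  ✗
  capacitance (C = Q/V): s⁴·A²/(kg·m²)  ✗
  torque (τ = Fr): kg·m²/s²  ✓ matches

Only torque has units kg·m²/s².

Answer: torque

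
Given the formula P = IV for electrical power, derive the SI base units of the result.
Units of each symbol in P = IV:
  I (current): A
  V (voltage, in volts): kg·m²/(s³·A)

Multiplying the contributions: [A] · [kg·m²/(s³·A)]
Adding exponents of each base unit: kg: 1, m: 2, s: -3
SI base units of electrical power: kg·m²/s³

Answer: kg·m²/s³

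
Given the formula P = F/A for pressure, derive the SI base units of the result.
Units of each symbol in P = F/A:
  F (force): kg·m/s²
  A (area): m²  → in the denominator, contributes 1/m²

Multiplying the contributions: [kg·m/s²] · [1/m²]
Adding exponents of each base unit: kg: 1, m: -1, s: -2
SI base units of pressure: kg/(m·s²)

Answer: kg/(m·s²)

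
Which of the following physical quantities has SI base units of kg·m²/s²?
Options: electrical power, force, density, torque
Checking the SI base units of each option:
  electrical power (P = IV): kg·m²/s³  ✗
  force (F = ma): kg·m/s²  ✗
  density (ρ = m/V): kg/m³  ✗
  torque (τ = Fr): kg·m²/s²  ✓ matches

Only torque has units kg·m²/s².

Answer: torque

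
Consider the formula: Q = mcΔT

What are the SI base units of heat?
Units of each symbol in Q = mcΔT:
  m (mass): kg
  c (specific heat capacity, in J/(kg·K)): m²/(s²·K)
  ΔT (temperature change): K

Multiplying the contributions: [kg] · [m²/(s²·K)] · [K]
Adding exponents of each base unit: kg: 1, m: 2, s: -2
SI base units of heat: kg·m²/s²

Answer: kg·m²/s²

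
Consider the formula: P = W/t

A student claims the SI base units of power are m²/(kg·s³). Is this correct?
Units of each symbol in P = W/t:
  W (work): kg·m²/s²
  t (time): s  → in the denominator, contributes 1/s

Multiplying the contributions: [kg·m²/s²] · [1/s]
Adding exponents of each base unit: kg: 1, m: 2, s: -3
SI base units of power: kg·m²/s³

The claimed units m²/(kg·s³) (exponents kg: -1, m: 2, s: -3) do not match the derived units kg·m²/s³ (exponents kg: 1, m: 2, s: -3), so the claim is incorrect.

Answer: No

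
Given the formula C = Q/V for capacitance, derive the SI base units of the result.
Units of each symbol in C = Q/V:
  Q (charge, in coulombs): s·A
  V (voltage, in volts): kg·m²/(s³·A)  → in the denominator, contributes s³·A/(kg·m²)

Multiplying the contributions: [s·A] · [s³·A/(kg·m²)]
Adding exponents of each base unit: kg: -1, m: -2, s: 4, A: 2
SI base units of capacitance: s⁴·A²/(kg·m²)

Answer: s⁴·A²/(kg·m²)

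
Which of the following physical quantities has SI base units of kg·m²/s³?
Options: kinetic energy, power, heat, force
Checking the SI base units of each option:
  kinetic energy (E = ½mv²): kg·m²/s²  ✗
  power (P = W/t): kg·m²/s³  ✓ matches
  heat (Q = mcΔT): kg·m²/s²  ✗
  force (F = ma): kg·m/s²  ✗

Only power has units kg·m²/s³.

Answer: power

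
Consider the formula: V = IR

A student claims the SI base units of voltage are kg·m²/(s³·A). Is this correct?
Units of each symbol in V = IR:
  I (current): A
  R (resistance, in ohms): kg·m²/(s³·A²)

Multiplying the contributions: [A] · [kg·m²/(s³·A²)]
Adding exponents of each base unit: kg: 1, m: 2, s: -3, A: -1
SI base units of voltage: kg·m²/(s³·A)

The claimed units kg·m²/(s³·A) match the derived units, so the claim is correct.

Answer: Yes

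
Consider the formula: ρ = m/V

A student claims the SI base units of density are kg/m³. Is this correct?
Units of each symbol in ρ = m/V:
  m (mass): kg
  V (volume): m³  → in the denominator, contributes 1/m³

Multiplying the contributions: [kg] · [1/m³]
Adding exponents of each base unit: kg: 1, m: -3
SI base units of density: kg/m³

The claimed units kg/m³ match the derived units, so the claim is correct.

Answer: Yes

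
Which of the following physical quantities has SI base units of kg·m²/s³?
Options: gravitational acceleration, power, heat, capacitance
Checking the SI base units of each option:
  gravitational acceleration (g = GM/r²): m/s²  ✗
  power (P = W/t): kg·m²/s³  ✓ matches
  heat (Q = mcΔT): kg·m²/s²  ✗
  capacitance (C = Q/V): s⁴·A²/(kg·m²)  ✗

Only power has units kg·m²/s³.

Answer: power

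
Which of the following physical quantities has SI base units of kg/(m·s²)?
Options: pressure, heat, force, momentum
Checking the SI base units of each option:
  pressure (P = F/A): kg/(m·s²)  ✓ matches
  heat (Q = mcΔT): kg·m²/s²  ✗
  force (F = ma): kg·m/s²  ✗
  momentum (p = mv): kg·m/s  ✗

Only pressure has units kg/(m·s²).

Answer: pressure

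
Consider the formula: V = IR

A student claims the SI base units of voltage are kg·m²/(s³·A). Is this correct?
Units of each symbol in V = IR:
  I (current): A
  R (resistance, in ohms): kg·m²/(s³·A²)

Multiplying the contributions: [A] · [kg·m²/(s³·A²)]
Adding exponents of each base unit: kg: 1, m: 2, s: -3, A: -1
SI base units of voltage: kg·m²/(s³·A)

The claimed units kg·m²/(s³·A) match the derived units, so the claim is correct.

Answer: Yes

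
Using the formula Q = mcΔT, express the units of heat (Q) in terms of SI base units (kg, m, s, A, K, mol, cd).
Units of each symbol in Q = mcΔT:
  m (mass): kg
  c (specific heat capacity, in J/(kg·K)): m²/(s²·K)
  ΔT (temperature change): K

Multiplying the contributions: [kg] · [m²/(s²·K)] · [K]
Adding exponents of each base unit: kg: 1, m: 2, s: -2
SI base units of heat: kg·m²/s²

Answer: kg·m²/s²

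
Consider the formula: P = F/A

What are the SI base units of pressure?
Units of each symbol in P = F/A:
  F (force): kg·m/s²
  A (area): m²  → in the denominator, contributes 1/m²

Multiplying the contributions: [kg·m/s²] · [1/m²]
Adding exponents of each base unit: kg: 1, m: -1, s: -2
SI base units of pressure: kg/(m·s²)

Answer: kg/(m·s²)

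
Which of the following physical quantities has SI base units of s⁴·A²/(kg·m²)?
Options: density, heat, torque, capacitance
Checking the SI base units of each option:
  density (ρ = m/V): kg/m³  ✗
  heat (Q = mcΔT): kg·m²/s²  ✗
  torque (τ = Fr): kg·m²/s²  ✗
  capacitance (C = Q/V): s⁴·A²/(kg·m²)  ✓ matches

Only capacitance has units s⁴·A²/(kg·m²).

Answer: capacitance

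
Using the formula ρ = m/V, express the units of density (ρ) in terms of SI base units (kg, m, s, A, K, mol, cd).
Units of each symbol in ρ = m/V:
  m (mass): kg
  V (volume): m³  → in the denominator, contributes 1/m³

Multiplying the contributions: [kg] · [1/m³]
Adding exponents of each base unit: kg: 1, m: -3
SI base units of density: kg/m³

Answer: kg/m³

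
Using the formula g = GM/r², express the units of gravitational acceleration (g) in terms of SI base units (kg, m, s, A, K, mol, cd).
Units of each symbol in g = GM/r²:
  G (gravitational constant): m³/(kg·s²)
  M (mass): kg
  r (distance): m  → to the power 2 in the denominator, contributes 1/m²

Multiplying the contributions: [m³/(kg·s²)] · [kg] · [1/m²]
Adding exponents of each base unit: m: 1, s: -2
SI base units of gravitational acceleration: m/s²

Answer: m/s²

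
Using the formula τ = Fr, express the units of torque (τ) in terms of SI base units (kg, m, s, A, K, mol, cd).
Units of each symbol in τ = Fr:
  F (force): kg·m/s²
  r (lever arm): m

Multiplying the contributions: [kg·m/s²] · [m]
Adding exponents of each base unit: kg: 1, m: 2, s: -2
SI base units of torque: kg·m²/s²

Answer: kg·m²/s²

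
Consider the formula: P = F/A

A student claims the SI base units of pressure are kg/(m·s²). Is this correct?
Units of each symbol in P = F/A:
  F (force): kg·m/s²
  A (area): m²  → in the denominator, contributes 1/m²

Multiplying the contributions: [kg·m/s²] · [1/m²]
Adding exponents of each base unit: kg: 1, m: -1, s: -2
SI base units of pressure: kg/(m·s²)

The claimed units kg/(m·s²) match the derived units, so the claim is correct.

Answer: Yes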